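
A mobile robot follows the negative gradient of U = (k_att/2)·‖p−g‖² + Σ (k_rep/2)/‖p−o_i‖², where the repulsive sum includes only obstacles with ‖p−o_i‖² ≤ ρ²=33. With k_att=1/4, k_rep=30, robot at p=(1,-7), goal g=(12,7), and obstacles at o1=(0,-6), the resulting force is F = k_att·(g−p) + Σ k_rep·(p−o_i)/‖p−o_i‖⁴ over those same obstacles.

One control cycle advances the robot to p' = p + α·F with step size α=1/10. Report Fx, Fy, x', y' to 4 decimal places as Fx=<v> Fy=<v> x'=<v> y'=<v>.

Fx=10.2500 Fy=-4.0000 x'=2.0250 y'=-7.4000

F_att = 1/4·(g−p) = 1/4·(11,14) = (2.7500,3.5000)
o1: d²=2 ≤ ρ²=33; F_rep = 30·(1,-1)/2² = (7.5000,-7.5000)
F = F_att + ΣF_rep = (10.2500,-4.0000)
p' = p + 1/10·F = (2.0250,-7.4000)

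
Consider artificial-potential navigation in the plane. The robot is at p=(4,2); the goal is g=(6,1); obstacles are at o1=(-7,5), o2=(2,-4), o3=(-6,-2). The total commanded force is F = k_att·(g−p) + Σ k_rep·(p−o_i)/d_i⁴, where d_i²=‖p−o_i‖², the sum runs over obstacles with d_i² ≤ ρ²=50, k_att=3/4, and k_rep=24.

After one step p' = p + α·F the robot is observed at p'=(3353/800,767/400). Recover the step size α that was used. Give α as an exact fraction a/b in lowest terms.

F_att = 3/4·(g−p) = 3/4·(2,-1) = (1.5000,-0.7500)
o1: d²=130 > ρ²=50 → inactive
o2: d²=40 ≤ ρ²=50; F_rep = 24·(2,6)/40² = (0.0300,0.0900)
o3: d²=116 > ρ²=50 → inactive
F = F_att + ΣF_rep = (1.5300,-0.6600)
Δp = p'−p = (0.1913,-0.0825); α = Δx/Fx = (153/800) / (153/100) = 1/8
check: Δy/Fy = (-33/400) / (-33/50) = 1/8 ✓

α = 1/8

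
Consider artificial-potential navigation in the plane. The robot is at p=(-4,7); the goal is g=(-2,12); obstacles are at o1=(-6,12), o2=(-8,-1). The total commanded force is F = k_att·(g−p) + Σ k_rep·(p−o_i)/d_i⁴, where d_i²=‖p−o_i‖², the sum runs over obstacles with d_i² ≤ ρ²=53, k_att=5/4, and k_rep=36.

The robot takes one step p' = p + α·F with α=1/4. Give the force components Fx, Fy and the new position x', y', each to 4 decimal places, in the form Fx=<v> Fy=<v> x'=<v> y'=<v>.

F_att = 5/4·(g−p) = 5/4·(2,5) = (2.5000,6.2500)
o1: d²=29 ≤ ρ²=53; F_rep = 36·(2,-5)/29² = (0.0856,-0.2140)
o2: d²=80 > ρ²=53 → inactive
F = F_att + ΣF_rep = (2.5856,6.0360)
p' = p + 1/4·F = (-3.3536,8.5090)

Fx=2.5856 Fy=6.0360 x'=-3.3536 y'=8.5090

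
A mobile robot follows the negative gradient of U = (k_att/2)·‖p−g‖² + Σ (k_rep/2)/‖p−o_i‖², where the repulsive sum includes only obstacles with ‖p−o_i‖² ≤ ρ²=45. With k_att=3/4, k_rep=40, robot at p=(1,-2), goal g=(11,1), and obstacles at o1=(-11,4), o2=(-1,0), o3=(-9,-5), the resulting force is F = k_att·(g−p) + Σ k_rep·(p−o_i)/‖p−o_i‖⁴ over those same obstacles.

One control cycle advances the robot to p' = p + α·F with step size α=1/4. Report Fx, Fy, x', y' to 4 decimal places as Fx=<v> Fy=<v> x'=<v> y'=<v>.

Fx=8.7500 Fy=1.0000 x'=3.1875 y'=-1.7500

F_att = 3/4·(g−p) = 3/4·(10,3) = (7.5000,2.2500)
o1: d²=180 > ρ²=45 → inactive
o2: d²=8 ≤ ρ²=45; F_rep = 40·(2,-2)/8² = (1.2500,-1.2500)
o3: d²=109 > ρ²=45 → inactive
F = F_att + ΣF_rep = (8.7500,1.0000)
p' = p + 1/4·F = (3.1875,-1.7500)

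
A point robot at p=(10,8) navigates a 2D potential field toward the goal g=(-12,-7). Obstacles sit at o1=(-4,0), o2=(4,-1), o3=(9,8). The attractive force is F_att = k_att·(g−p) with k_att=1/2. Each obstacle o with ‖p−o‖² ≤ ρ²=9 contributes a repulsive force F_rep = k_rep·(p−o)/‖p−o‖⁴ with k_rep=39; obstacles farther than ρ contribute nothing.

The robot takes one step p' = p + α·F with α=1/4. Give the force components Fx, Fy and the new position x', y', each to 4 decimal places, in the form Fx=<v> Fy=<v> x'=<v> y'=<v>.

F_att = 1/2·(g−p) = 1/2·(-22,-15) = (-11.0000,-7.5000)
o1: d²=260 > ρ²=9 → inactive
o2: d²=117 > ρ²=9 → inactive
o3: d²=1 ≤ ρ²=9; F_rep = 39·(1,0)/1² = (39.0000,0.0000)
F = F_att + ΣF_rep = (28.0000,-7.5000)
p' = p + 1/4·F = (17.0000,6.1250)

Fx=28.0000 Fy=-7.5000 x'=17.0000 y'=6.1250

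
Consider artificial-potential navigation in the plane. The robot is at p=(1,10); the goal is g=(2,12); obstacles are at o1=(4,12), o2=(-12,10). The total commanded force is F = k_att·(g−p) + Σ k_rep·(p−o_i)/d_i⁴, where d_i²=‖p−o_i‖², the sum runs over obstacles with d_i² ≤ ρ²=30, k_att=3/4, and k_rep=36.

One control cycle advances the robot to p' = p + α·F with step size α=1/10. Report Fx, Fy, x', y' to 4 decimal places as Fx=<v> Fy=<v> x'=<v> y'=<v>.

F_att = 3/4·(g−p) = 3/4·(1,2) = (0.7500,1.5000)
o1: d²=13 ≤ ρ²=30; F_rep = 36·(-3,-2)/13² = (-0.6391,-0.4260)
o2: d²=169 > ρ²=30 → inactive
F = F_att + ΣF_rep = (0.1109,1.0740)
p' = p + 1/10·F = (1.0111,10.1074)

Fx=0.1109 Fy=1.0740 x'=1.0111 y'=10.1074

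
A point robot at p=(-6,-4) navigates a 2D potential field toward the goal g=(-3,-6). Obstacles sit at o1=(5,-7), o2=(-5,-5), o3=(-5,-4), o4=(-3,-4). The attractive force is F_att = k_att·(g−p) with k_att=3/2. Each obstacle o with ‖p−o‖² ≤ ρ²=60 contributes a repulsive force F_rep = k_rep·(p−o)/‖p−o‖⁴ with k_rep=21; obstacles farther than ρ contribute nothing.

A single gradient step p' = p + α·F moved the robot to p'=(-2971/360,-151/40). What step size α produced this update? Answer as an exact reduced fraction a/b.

F_att = 3/2·(g−p) = 3/2·(3,-2) = (4.5000,-3.0000)
o1: d²=130 > ρ²=60 → inactive
o2: d²=2 ≤ ρ²=60; F_rep = 21·(-1,1)/2² = (-5.2500,5.2500)
o3: d²=1 ≤ ρ²=60; F_rep = 21·(-1,0)/1² = (-21.0000,0.0000)
o4: d²=9 ≤ ρ²=60; F_rep = 21·(-3,0)/9² = (-0.7778,0.0000)
F = F_att + ΣF_rep = (-22.5278,2.2500)
Δp = p'−p = (-2.2528,0.2250); α = Δx/Fx = (-811/360) / (-811/36) = 1/10
check: Δy/Fy = (9/40) / (9/4) = 1/10 ✓

α = 1/10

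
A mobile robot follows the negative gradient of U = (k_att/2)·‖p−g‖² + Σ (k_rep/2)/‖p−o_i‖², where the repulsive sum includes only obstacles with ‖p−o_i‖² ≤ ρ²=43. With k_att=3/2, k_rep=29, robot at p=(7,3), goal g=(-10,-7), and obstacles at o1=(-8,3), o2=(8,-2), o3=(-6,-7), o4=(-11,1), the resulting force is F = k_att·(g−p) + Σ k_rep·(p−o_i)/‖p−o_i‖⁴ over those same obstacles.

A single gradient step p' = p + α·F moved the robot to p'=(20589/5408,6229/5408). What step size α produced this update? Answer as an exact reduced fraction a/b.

α = 1/8

F_att = 3/2·(g−p) = 3/2·(-17,-10) = (-25.5000,-15.0000)
o1: d²=225 > ρ²=43 → inactive
o2: d²=26 ≤ ρ²=43; F_rep = 29·(-1,5)/26² = (-0.0429,0.2145)
o3: d²=269 > ρ²=43 → inactive
o4: d²=328 > ρ²=43 → inactive
F = F_att + ΣF_rep = (-25.5429,-14.7855)
Δp = p'−p = (-3.1929,-1.8482); α = Δx/Fx = (-17267/5408) / (-17267/676) = 1/8
check: Δy/Fy = (-9995/5408) / (-9995/676) = 1/8 ✓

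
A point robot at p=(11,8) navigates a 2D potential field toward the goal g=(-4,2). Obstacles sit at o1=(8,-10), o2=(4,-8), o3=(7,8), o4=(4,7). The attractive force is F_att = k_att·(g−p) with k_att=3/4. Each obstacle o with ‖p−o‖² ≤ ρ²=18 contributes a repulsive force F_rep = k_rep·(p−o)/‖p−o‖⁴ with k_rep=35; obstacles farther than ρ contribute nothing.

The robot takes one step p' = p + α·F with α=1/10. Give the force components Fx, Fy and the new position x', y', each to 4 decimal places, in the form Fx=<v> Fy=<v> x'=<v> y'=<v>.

F_att = 3/4·(g−p) = 3/4·(-15,-6) = (-11.2500,-4.5000)
o1: d²=333 > ρ²=18 → inactive
o2: d²=305 > ρ²=18 → inactive
o3: d²=16 ≤ ρ²=18; F_rep = 35·(4,0)/16² = (0.5469,0.0000)
o4: d²=50 > ρ²=18 → inactive
F = F_att + ΣF_rep = (-10.7031,-4.5000)
p' = p + 1/10·F = (9.9297,7.5500)

Fx=-10.7031 Fy=-4.5000 x'=9.9297 y'=7.5500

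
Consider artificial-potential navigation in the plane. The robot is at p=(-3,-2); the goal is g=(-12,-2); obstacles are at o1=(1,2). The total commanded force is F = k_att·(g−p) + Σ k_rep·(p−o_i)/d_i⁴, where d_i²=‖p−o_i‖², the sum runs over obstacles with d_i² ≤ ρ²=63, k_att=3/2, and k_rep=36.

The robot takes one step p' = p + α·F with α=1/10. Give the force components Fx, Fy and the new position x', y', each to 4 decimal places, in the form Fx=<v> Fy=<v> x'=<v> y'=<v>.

F_att = 3/2·(g−p) = 3/2·(-9,0) = (-13.5000,0.0000)
o1: d²=32 ≤ ρ²=63; F_rep = 36·(-4,-4)/32² = (-0.1406,-0.1406)
F = F_att + ΣF_rep = (-13.6406,-0.1406)
p' = p + 1/10·F = (-4.3641,-2.0141)

Fx=-13.6406 Fy=-0.1406 x'=-4.3641 y'=-2.0141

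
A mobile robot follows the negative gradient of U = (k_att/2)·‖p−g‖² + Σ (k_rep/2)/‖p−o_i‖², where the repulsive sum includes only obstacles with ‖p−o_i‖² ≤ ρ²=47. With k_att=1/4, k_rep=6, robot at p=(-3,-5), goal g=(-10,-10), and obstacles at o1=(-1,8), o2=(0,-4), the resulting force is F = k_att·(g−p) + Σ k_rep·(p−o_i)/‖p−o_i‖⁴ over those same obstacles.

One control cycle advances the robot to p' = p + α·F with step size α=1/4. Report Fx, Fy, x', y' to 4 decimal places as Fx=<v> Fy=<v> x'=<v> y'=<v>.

F_att = 1/4·(g−p) = 1/4·(-7,-5) = (-1.7500,-1.2500)
o1: d²=173 > ρ²=47 → inactive
o2: d²=10 ≤ ρ²=47; F_rep = 6·(-3,-1)/10² = (-0.1800,-0.0600)
F = F_att + ΣF_rep = (-1.9300,-1.3100)
p' = p + 1/4·F = (-3.4825,-5.3275)

Fx=-1.9300 Fy=-1.3100 x'=-3.4825 y'=-5.3275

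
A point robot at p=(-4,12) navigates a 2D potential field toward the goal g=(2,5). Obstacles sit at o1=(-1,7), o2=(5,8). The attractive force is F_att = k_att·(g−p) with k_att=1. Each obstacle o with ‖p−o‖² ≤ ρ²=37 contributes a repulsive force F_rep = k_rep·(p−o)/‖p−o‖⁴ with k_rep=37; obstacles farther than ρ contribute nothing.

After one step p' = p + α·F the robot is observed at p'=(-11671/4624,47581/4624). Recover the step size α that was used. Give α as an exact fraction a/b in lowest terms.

F_att = 1·(g−p) = 1·(6,-7) = (6.0000,-7.0000)
o1: d²=34 ≤ ρ²=37; F_rep = 37·(-3,5)/34² = (-0.0960,0.1600)
o2: d²=97 > ρ²=37 → inactive
F = F_att + ΣF_rep = (5.9040,-6.8400)
Δp = p'−p = (1.4760,-1.7100); α = Δx/Fx = (6825/4624) / (6825/1156) = 1/4
check: Δy/Fy = (-7907/4624) / (-7907/1156) = 1/4 ✓

α = 1/4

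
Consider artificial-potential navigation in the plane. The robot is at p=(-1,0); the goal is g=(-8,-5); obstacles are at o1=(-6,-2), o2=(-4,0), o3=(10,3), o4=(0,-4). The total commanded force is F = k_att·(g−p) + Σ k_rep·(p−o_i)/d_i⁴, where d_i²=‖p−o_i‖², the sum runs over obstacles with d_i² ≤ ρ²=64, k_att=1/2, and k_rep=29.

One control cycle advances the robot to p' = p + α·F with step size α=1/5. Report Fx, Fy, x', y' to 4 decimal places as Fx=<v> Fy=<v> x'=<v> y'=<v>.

Fx=-2.3539 Fy=-2.0297 x'=-1.4708 y'=-0.4059

F_att = 1/2·(g−p) = 1/2·(-7,-5) = (-3.5000,-2.5000)
o1: d²=29 ≤ ρ²=64; F_rep = 29·(5,2)/29² = (0.1724,0.0690)
o2: d²=9 ≤ ρ²=64; F_rep = 29·(3,0)/9² = (1.0741,0.0000)
o3: d²=130 > ρ²=64 → inactive
o4: d²=17 ≤ ρ²=64; F_rep = 29·(-1,4)/17² = (-0.1003,0.4014)
F = F_att + ΣF_rep = (-2.3539,-2.0297)
p' = p + 1/5·F = (-1.4708,-0.4059)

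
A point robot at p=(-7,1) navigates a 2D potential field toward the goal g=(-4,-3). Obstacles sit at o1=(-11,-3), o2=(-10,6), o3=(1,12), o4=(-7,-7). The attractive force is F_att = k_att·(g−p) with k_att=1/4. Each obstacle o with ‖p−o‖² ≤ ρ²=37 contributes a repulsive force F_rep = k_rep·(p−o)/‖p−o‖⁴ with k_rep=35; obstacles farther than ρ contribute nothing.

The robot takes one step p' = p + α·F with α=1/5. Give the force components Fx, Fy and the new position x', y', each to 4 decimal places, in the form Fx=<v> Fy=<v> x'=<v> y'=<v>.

Fx=0.9775 Fy=-1.0147 x'=-6.8045 y'=0.7971

F_att = 1/4·(g−p) = 1/4·(3,-4) = (0.7500,-1.0000)
o1: d²=32 ≤ ρ²=37; F_rep = 35·(4,4)/32² = (0.1367,0.1367)
o2: d²=34 ≤ ρ²=37; F_rep = 35·(3,-5)/34² = (0.0908,-0.1514)
o3: d²=185 > ρ²=37 → inactive
o4: d²=64 > ρ²=37 → inactive
F = F_att + ΣF_rep = (0.9775,-1.0147)
p' = p + 1/5·F = (-6.8045,0.7971)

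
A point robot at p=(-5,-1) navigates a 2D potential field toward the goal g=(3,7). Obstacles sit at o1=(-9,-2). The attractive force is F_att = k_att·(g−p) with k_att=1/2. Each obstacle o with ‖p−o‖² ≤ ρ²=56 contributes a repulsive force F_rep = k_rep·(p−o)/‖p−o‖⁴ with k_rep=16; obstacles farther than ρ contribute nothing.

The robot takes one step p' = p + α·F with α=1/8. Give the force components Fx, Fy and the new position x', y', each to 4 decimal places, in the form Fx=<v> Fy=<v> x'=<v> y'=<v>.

Fx=4.2215 Fy=4.0554 x'=-4.4723 y'=-0.4931

F_att = 1/2·(g−p) = 1/2·(8,8) = (4.0000,4.0000)
o1: d²=17 ≤ ρ²=56; F_rep = 16·(4,1)/17² = (0.2215,0.0554)
F = F_att + ΣF_rep = (4.2215,4.0554)
p' = p + 1/8·F = (-4.4723,-0.4931)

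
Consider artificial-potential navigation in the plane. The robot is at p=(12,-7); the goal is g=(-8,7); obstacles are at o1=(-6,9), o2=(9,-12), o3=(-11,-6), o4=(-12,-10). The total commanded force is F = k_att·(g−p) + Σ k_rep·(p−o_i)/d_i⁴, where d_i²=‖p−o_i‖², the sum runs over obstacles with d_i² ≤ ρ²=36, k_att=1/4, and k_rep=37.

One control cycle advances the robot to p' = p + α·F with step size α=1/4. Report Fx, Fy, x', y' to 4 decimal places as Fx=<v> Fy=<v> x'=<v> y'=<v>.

F_att = 1/4·(g−p) = 1/4·(-20,14) = (-5.0000,3.5000)
o1: d²=580 > ρ²=36 → inactive
o2: d²=34 ≤ ρ²=36; F_rep = 37·(3,5)/34² = (0.0960,0.1600)
o3: d²=530 > ρ²=36 → inactive
o4: d²=585 > ρ²=36 → inactive
F = F_att + ΣF_rep = (-4.9040,3.6600)
p' = p + 1/4·F = (10.7740,-6.0850)

Fx=-4.9040 Fy=3.6600 x'=10.7740 y'=-6.0850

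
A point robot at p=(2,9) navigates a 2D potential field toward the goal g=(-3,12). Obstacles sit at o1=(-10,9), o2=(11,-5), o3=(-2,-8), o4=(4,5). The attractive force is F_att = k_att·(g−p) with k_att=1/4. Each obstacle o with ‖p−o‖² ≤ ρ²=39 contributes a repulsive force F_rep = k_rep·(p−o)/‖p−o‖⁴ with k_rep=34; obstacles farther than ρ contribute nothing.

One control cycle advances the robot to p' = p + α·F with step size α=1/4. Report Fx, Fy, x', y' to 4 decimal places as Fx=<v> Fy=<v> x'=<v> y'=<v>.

Fx=-1.4200 Fy=1.0900 x'=1.6450 y'=9.2725

F_att = 1/4·(g−p) = 1/4·(-5,3) = (-1.2500,0.7500)
o1: d²=144 > ρ²=39 → inactive
o2: d²=277 > ρ²=39 → inactive
o3: d²=305 > ρ²=39 → inactive
o4: d²=20 ≤ ρ²=39; F_rep = 34·(-2,4)/20² = (-0.1700,0.3400)
F = F_att + ΣF_rep = (-1.4200,1.0900)
p' = p + 1/4·F = (1.6450,9.2725)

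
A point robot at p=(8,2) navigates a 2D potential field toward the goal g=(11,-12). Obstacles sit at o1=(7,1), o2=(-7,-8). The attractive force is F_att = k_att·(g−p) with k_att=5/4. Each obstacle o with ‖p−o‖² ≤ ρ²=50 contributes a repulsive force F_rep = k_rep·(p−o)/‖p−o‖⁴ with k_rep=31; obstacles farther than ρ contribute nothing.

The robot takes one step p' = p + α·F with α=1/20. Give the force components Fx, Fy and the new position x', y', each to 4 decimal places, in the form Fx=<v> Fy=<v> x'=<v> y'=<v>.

Fx=11.5000 Fy=-9.7500 x'=8.5750 y'=1.5125

F_att = 5/4·(g−p) = 5/4·(3,-14) = (3.7500,-17.5000)
o1: d²=2 ≤ ρ²=50; F_rep = 31·(1,1)/2² = (7.7500,7.7500)
o2: d²=325 > ρ²=50 → inactive
F = F_att + ΣF_rep = (11.5000,-9.7500)
p' = p + 1/20·F = (8.5750,1.5125)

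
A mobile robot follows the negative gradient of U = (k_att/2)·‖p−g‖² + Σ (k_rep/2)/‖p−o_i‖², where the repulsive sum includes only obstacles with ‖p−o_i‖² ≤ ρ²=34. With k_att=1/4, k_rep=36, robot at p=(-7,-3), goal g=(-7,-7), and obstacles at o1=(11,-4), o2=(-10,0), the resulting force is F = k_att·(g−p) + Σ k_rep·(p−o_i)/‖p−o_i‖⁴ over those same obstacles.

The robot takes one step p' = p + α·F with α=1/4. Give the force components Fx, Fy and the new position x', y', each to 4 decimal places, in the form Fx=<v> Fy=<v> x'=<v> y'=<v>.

F_att = 1/4·(g−p) = 1/4·(0,-4) = (0.0000,-1.0000)
o1: d²=325 > ρ²=34 → inactive
o2: d²=18 ≤ ρ²=34; F_rep = 36·(3,-3)/18² = (0.3333,-0.3333)
F = F_att + ΣF_rep = (0.3333,-1.3333)
p' = p + 1/4·F = (-6.9167,-3.3333)

Fx=0.3333 Fy=-1.3333 x'=-6.9167 y'=-3.3333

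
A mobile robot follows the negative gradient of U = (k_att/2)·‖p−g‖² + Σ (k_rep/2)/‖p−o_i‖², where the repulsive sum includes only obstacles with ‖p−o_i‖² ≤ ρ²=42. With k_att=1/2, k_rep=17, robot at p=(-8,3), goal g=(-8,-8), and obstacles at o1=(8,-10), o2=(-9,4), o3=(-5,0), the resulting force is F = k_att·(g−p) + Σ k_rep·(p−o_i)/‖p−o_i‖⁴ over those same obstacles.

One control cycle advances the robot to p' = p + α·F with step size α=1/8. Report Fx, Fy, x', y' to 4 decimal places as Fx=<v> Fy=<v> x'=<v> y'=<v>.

F_att = 1/2·(g−p) = 1/2·(0,-11) = (0.0000,-5.5000)
o1: d²=425 > ρ²=42 → inactive
o2: d²=2 ≤ ρ²=42; F_rep = 17·(1,-1)/2² = (4.2500,-4.2500)
o3: d²=18 ≤ ρ²=42; F_rep = 17·(-3,3)/18² = (-0.1574,0.1574)
F = F_att + ΣF_rep = (4.0926,-9.5926)
p' = p + 1/8·F = (-7.4884,1.8009)

Fx=4.0926 Fy=-9.5926 x'=-7.4884 y'=1.8009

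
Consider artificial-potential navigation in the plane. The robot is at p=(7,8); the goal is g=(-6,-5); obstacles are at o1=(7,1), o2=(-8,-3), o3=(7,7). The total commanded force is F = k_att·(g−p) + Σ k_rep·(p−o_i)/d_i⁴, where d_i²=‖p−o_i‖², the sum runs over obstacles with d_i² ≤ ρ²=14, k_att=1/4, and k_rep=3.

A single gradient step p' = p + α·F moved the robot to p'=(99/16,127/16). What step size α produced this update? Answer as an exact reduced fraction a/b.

α = 1/4

F_att = 1/4·(g−p) = 1/4·(-13,-13) = (-3.2500,-3.2500)
o1: d²=49 > ρ²=14 → inactive
o2: d²=346 > ρ²=14 → inactive
o3: d²=1 ≤ ρ²=14; F_rep = 3·(0,1)/1² = (0.0000,3.0000)
F = F_att + ΣF_rep = (-3.2500,-0.2500)
Δp = p'−p = (-0.8125,-0.0625); α = Δx/Fx = (-13/16) / (-13/4) = 1/4
check: Δy/Fy = (-1/16) / (-1/4) = 1/4 ✓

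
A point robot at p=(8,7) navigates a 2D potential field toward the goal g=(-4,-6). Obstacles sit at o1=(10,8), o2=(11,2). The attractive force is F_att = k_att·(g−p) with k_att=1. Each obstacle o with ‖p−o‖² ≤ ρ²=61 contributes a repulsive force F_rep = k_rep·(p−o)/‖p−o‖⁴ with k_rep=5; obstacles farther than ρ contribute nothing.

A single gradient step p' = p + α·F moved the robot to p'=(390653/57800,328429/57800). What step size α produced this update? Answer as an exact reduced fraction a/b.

F_att = 1·(g−p) = 1·(-12,-13) = (-12.0000,-13.0000)
o1: d²=5 ≤ ρ²=61; F_rep = 5·(-2,-1)/5² = (-0.4000,-0.2000)
o2: d²=34 ≤ ρ²=61; F_rep = 5·(-3,5)/34² = (-0.0130,0.0216)
F = F_att + ΣF_rep = (-12.4130,-13.1784)
Δp = p'−p = (-1.2413,-1.3178); α = Δx/Fx = (-71747/57800) / (-71747/5780) = 1/10
check: Δy/Fy = (-76171/57800) / (-76171/5780) = 1/10 ✓

α = 1/10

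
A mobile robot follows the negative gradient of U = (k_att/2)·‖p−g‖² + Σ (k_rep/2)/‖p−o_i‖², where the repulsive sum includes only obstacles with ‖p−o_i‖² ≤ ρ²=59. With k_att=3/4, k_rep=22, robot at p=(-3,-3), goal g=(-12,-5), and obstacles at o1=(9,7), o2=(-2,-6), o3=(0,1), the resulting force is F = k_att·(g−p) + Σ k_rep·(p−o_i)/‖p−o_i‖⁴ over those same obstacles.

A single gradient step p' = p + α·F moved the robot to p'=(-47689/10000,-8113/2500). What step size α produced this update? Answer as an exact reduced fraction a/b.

α = 1/4

F_att = 3/4·(g−p) = 3/4·(-9,-2) = (-6.7500,-1.5000)
o1: d²=244 > ρ²=59 → inactive
o2: d²=10 ≤ ρ²=59; F_rep = 22·(-1,3)/10² = (-0.2200,0.6600)
o3: d²=25 ≤ ρ²=59; F_rep = 22·(-3,-4)/25² = (-0.1056,-0.1408)
F = F_att + ΣF_rep = (-7.0756,-0.9808)
Δp = p'−p = (-1.7689,-0.2452); α = Δx/Fx = (-17689/10000) / (-17689/2500) = 1/4
check: Δy/Fy = (-613/2500) / (-613/625) = 1/4 ✓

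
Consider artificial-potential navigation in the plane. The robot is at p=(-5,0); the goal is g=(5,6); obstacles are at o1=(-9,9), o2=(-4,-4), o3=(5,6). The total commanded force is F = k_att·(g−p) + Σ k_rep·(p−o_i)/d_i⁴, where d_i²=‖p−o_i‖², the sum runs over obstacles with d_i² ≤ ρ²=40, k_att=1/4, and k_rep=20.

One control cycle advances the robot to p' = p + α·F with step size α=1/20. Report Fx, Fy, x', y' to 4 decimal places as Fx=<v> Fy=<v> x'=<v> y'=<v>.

Fx=2.4308 Fy=1.7768 x'=-4.8785 y'=0.0888

F_att = 1/4·(g−p) = 1/4·(10,6) = (2.5000,1.5000)
o1: d²=97 > ρ²=40 → inactive
o2: d²=17 ≤ ρ²=40; F_rep = 20·(-1,4)/17² = (-0.0692,0.2768)
o3: d²=136 > ρ²=40 → inactive
F = F_att + ΣF_rep = (2.4308,1.7768)
p' = p + 1/20·F = (-4.8785,0.0888)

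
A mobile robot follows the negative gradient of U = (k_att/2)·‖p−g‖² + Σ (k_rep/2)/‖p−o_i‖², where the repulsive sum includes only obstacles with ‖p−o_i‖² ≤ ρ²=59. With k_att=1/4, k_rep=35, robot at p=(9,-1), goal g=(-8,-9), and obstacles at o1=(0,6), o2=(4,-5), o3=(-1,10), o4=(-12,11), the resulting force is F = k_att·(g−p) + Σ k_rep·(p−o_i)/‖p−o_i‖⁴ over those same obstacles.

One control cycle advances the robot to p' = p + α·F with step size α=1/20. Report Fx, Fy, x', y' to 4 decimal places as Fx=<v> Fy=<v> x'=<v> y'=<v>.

Fx=-4.1459 Fy=-1.9167 x'=8.7927 y'=-1.0958

F_att = 1/4·(g−p) = 1/4·(-17,-8) = (-4.2500,-2.0000)
o1: d²=130 > ρ²=59 → inactive
o2: d²=41 ≤ ρ²=59; F_rep = 35·(5,4)/41² = (0.1041,0.0833)
o3: d²=221 > ρ²=59 → inactive
o4: d²=585 > ρ²=59 → inactive
F = F_att + ΣF_rep = (-4.1459,-1.9167)
p' = p + 1/20·F = (8.7927,-1.0958)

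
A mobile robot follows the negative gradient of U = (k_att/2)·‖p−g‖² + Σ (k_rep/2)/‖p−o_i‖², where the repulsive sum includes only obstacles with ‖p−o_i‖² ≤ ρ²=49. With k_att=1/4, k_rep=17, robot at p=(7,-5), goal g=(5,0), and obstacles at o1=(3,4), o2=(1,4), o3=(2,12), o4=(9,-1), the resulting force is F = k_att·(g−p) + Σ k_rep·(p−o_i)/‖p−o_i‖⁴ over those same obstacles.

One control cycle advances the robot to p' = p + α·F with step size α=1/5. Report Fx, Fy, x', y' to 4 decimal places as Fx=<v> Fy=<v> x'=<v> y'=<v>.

F_att = 1/4·(g−p) = 1/4·(-2,5) = (-0.5000,1.2500)
o1: d²=97 > ρ²=49 → inactive
o2: d²=117 > ρ²=49 → inactive
o3: d²=314 > ρ²=49 → inactive
o4: d²=20 ≤ ρ²=49; F_rep = 17·(-2,-4)/20² = (-0.0850,-0.1700)
F = F_att + ΣF_rep = (-0.5850,1.0800)
p' = p + 1/5·F = (6.8830,-4.7840)

Fx=-0.5850 Fy=1.0800 x'=6.8830 y'=-4.7840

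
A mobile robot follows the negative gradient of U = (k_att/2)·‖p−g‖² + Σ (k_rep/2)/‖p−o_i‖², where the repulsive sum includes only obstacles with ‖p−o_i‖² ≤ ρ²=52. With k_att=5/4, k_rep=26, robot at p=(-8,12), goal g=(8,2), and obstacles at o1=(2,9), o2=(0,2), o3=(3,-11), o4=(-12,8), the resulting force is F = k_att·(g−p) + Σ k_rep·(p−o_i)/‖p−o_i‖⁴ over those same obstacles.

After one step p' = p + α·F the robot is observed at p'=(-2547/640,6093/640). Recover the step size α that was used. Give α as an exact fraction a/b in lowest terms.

α = 1/5

F_att = 5/4·(g−p) = 5/4·(16,-10) = (20.0000,-12.5000)
o1: d²=109 > ρ²=52 → inactive
o2: d²=164 > ρ²=52 → inactive
o3: d²=650 > ρ²=52 → inactive
o4: d²=32 ≤ ρ²=52; F_rep = 26·(4,4)/32² = (0.1016,0.1016)
F = F_att + ΣF_rep = (20.1016,-12.3984)
Δp = p'−p = (4.0203,-2.4797); α = Δx/Fx = (2573/640) / (2573/128) = 1/5
check: Δy/Fy = (-1587/640) / (-1587/128) = 1/5 ✓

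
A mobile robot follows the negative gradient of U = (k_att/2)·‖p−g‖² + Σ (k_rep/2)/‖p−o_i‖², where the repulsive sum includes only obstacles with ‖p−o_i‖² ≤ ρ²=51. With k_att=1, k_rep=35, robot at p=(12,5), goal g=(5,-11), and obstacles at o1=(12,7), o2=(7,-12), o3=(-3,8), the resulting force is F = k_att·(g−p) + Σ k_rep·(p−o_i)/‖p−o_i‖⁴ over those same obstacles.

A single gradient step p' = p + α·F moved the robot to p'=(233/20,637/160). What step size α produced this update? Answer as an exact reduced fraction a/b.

F_att = 1·(g−p) = 1·(-7,-16) = (-7.0000,-16.0000)
o1: d²=4 ≤ ρ²=51; F_rep = 35·(0,-2)/4² = (0.0000,-4.3750)
o2: d²=314 > ρ²=51 → inactive
o3: d²=234 > ρ²=51 → inactive
F = F_att + ΣF_rep = (-7.0000,-20.3750)
Δp = p'−p = (-0.3500,-1.0188); α = Δx/Fx = (-7/20) / (-7) = 1/20
check: Δy/Fy = (-163/160) / (-163/8) = 1/20 ✓

α = 1/20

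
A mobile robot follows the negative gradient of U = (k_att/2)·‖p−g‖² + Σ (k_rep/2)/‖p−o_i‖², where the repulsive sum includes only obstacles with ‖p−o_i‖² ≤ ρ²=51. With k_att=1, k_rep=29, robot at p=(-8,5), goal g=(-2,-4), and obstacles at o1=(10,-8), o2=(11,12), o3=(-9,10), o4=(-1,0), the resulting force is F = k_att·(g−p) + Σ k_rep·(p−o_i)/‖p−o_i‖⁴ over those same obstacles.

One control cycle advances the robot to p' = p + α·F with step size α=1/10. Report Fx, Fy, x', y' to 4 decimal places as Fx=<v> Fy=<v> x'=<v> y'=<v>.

F_att = 1·(g−p) = 1·(6,-9) = (6.0000,-9.0000)
o1: d²=493 > ρ²=51 → inactive
o2: d²=410 > ρ²=51 → inactive
o3: d²=26 ≤ ρ²=51; F_rep = 29·(1,-5)/26² = (0.0429,-0.2145)
o4: d²=74 > ρ²=51 → inactive
F = F_att + ΣF_rep = (6.0429,-9.2145)
p' = p + 1/10·F = (-7.3957,4.0786)

Fx=6.0429 Fy=-9.2145 x'=-7.3957 y'=4.0786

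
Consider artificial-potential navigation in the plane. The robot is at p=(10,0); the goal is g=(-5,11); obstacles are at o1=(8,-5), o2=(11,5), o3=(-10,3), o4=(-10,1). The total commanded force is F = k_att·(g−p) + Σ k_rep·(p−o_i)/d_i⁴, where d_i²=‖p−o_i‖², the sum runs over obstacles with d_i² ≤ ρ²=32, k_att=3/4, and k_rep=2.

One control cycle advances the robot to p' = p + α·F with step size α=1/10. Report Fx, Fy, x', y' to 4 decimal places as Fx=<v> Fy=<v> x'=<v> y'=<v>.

F_att = 3/4·(g−p) = 3/4·(-15,11) = (-11.2500,8.2500)
o1: d²=29 ≤ ρ²=32; F_rep = 2·(2,5)/29² = (0.0048,0.0119)
o2: d²=26 ≤ ρ²=32; F_rep = 2·(-1,-5)/26² = (-0.0030,-0.0148)
o3: d²=409 > ρ²=32 → inactive
o4: d²=401 > ρ²=32 → inactive
F = F_att + ΣF_rep = (-11.2482,8.2471)
p' = p + 1/10·F = (8.8752,0.8247)

Fx=-11.2482 Fy=8.2471 x'=8.8752 y'=0.8247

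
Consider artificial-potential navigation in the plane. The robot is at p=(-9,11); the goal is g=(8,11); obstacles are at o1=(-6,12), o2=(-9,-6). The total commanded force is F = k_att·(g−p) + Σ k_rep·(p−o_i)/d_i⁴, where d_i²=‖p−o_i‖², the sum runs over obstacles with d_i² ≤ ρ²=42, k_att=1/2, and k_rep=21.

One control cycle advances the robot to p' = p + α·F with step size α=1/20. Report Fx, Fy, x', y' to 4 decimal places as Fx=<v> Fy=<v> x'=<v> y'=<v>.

F_att = 1/2·(g−p) = 1/2·(17,0) = (8.5000,0.0000)
o1: d²=10 ≤ ρ²=42; F_rep = 21·(-3,-1)/10² = (-0.6300,-0.2100)
o2: d²=289 > ρ²=42 → inactive
F = F_att + ΣF_rep = (7.8700,-0.2100)
p' = p + 1/20·F = (-8.6065,10.9895)

Fx=7.8700 Fy=-0.2100 x'=-8.6065 y'=10.9895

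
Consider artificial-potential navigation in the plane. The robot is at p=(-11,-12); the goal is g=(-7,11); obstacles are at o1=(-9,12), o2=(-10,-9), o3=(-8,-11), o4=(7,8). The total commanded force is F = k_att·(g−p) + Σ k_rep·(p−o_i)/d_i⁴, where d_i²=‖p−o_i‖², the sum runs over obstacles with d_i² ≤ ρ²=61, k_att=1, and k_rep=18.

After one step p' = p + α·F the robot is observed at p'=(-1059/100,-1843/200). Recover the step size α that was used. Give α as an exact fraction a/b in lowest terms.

F_att = 1·(g−p) = 1·(4,23) = (4.0000,23.0000)
o1: d²=580 > ρ²=61 → inactive
o2: d²=10 ≤ ρ²=61; F_rep = 18·(-1,-3)/10² = (-0.1800,-0.5400)
o3: d²=10 ≤ ρ²=61; F_rep = 18·(-3,-1)/10² = (-0.5400,-0.1800)
o4: d²=724 > ρ²=61 → inactive
F = F_att + ΣF_rep = (3.2800,22.2800)
Δp = p'−p = (0.4100,2.7850); α = Δx/Fx = (41/100) / (82/25) = 1/8
check: Δy/Fy = (557/200) / (557/25) = 1/8 ✓

α = 1/8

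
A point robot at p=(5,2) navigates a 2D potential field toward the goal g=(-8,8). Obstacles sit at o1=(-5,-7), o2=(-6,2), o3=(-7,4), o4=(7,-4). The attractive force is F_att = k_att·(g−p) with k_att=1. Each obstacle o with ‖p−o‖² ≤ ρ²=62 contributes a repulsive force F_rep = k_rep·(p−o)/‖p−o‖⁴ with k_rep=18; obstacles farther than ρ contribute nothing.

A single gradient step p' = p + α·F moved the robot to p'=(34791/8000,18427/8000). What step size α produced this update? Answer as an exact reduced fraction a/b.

α = 1/20

F_att = 1·(g−p) = 1·(-13,6) = (-13.0000,6.0000)
o1: d²=181 > ρ²=62 → inactive
o2: d²=121 > ρ²=62 → inactive
o3: d²=148 > ρ²=62 → inactive
o4: d²=40 ≤ ρ²=62; F_rep = 18·(-2,6)/40² = (-0.0225,0.0675)
F = F_att + ΣF_rep = (-13.0225,6.0675)
Δp = p'−p = (-0.6511,0.3034); α = Δx/Fx = (-5209/8000) / (-5209/400) = 1/20
check: Δy/Fy = (2427/8000) / (2427/400) = 1/20 ✓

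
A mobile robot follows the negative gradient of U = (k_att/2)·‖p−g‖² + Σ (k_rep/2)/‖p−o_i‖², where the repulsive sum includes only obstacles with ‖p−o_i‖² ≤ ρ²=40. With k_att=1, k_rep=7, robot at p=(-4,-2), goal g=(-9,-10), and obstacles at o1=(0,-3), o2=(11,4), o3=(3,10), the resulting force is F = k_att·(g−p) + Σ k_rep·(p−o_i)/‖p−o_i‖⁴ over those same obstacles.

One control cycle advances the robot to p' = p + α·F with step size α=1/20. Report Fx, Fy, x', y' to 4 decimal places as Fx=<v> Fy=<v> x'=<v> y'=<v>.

F_att = 1·(g−p) = 1·(-5,-8) = (-5.0000,-8.0000)
o1: d²=17 ≤ ρ²=40; F_rep = 7·(-4,1)/17² = (-0.0969,0.0242)
o2: d²=261 > ρ²=40 → inactive
o3: d²=193 > ρ²=40 → inactive
F = F_att + ΣF_rep = (-5.0969,-7.9758)
p' = p + 1/20·F = (-4.2548,-2.3988)

Fx=-5.0969 Fy=-7.9758 x'=-4.2548 y'=-2.3988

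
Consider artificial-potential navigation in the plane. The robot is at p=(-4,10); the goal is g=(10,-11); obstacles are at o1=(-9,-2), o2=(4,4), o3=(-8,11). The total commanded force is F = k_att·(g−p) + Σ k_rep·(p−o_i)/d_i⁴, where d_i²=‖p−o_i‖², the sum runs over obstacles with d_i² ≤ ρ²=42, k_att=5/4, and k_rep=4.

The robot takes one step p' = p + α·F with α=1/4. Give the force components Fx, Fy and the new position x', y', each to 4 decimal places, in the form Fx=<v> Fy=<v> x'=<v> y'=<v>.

F_att = 5/4·(g−p) = 5/4·(14,-21) = (17.5000,-26.2500)
o1: d²=169 > ρ²=42 → inactive
o2: d²=100 > ρ²=42 → inactive
o3: d²=17 ≤ ρ²=42; F_rep = 4·(4,-1)/17² = (0.0554,-0.0138)
F = F_att + ΣF_rep = (17.5554,-26.2638)
p' = p + 1/4·F = (0.3888,3.4340)

Fx=17.5554 Fy=-26.2638 x'=0.3888 y'=3.4340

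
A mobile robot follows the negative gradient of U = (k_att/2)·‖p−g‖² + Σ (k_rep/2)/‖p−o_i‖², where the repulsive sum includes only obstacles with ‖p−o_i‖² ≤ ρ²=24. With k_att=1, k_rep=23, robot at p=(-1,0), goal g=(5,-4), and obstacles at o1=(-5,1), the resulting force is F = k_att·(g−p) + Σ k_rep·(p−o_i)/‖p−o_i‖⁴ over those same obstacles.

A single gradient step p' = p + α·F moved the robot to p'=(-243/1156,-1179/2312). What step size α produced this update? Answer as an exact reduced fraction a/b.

α = 1/8

F_att = 1·(g−p) = 1·(6,-4) = (6.0000,-4.0000)
o1: d²=17 ≤ ρ²=24; F_rep = 23·(4,-1)/17² = (0.3183,-0.0796)
F = F_att + ΣF_rep = (6.3183,-4.0796)
Δp = p'−p = (0.7898,-0.5099); α = Δx/Fx = (913/1156) / (1826/289) = 1/8
check: Δy/Fy = (-1179/2312) / (-1179/289) = 1/8 ✓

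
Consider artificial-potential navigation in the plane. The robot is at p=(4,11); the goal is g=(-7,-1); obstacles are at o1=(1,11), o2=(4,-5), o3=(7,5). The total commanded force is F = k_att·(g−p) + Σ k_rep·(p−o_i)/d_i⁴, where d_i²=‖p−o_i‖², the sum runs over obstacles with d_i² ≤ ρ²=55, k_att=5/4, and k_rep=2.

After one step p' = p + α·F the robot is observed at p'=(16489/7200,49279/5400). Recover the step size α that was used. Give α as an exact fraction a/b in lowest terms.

α = 1/8

F_att = 5/4·(g−p) = 5/4·(-11,-12) = (-13.7500,-15.0000)
o1: d²=9 ≤ ρ²=55; F_rep = 2·(3,0)/9² = (0.0741,0.0000)
o2: d²=256 > ρ²=55 → inactive
o3: d²=45 ≤ ρ²=55; F_rep = 2·(-3,6)/45² = (-0.0030,0.0059)
F = F_att + ΣF_rep = (-13.6789,-14.9941)
Δp = p'−p = (-1.7099,-1.8743); α = Δx/Fx = (-12311/7200) / (-12311/900) = 1/8
check: Δy/Fy = (-10121/5400) / (-10121/675) = 1/8 ✓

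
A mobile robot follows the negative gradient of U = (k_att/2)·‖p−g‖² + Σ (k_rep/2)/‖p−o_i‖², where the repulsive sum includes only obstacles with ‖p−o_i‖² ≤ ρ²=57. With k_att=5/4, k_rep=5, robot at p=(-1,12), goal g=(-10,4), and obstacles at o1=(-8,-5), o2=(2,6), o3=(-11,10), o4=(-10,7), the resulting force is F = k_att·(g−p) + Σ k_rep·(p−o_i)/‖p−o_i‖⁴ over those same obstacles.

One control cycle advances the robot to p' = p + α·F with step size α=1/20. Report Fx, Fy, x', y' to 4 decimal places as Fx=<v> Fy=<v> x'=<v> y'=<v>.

F_att = 5/4·(g−p) = 5/4·(-9,-8) = (-11.2500,-10.0000)
o1: d²=338 > ρ²=57 → inactive
o2: d²=45 ≤ ρ²=57; F_rep = 5·(-3,6)/45² = (-0.0074,0.0148)
o3: d²=104 > ρ²=57 → inactive
o4: d²=106 > ρ²=57 → inactive
F = F_att + ΣF_rep = (-11.2574,-9.9852)
p' = p + 1/20·F = (-1.5629,11.5007)

Fx=-11.2574 Fy=-9.9852 x'=-1.5629 y'=11.5007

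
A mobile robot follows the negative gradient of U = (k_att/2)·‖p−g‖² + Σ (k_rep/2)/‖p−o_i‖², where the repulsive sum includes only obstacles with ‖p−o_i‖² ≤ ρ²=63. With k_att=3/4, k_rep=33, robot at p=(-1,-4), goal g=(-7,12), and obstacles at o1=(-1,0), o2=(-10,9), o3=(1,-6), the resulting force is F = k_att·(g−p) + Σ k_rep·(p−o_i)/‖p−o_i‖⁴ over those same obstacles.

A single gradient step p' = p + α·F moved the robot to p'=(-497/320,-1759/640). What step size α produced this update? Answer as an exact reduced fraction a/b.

α = 1/10

F_att = 3/4·(g−p) = 3/4·(-6,16) = (-4.5000,12.0000)
o1: d²=16 ≤ ρ²=63; F_rep = 33·(0,-4)/16² = (0.0000,-0.5156)
o2: d²=250 > ρ²=63 → inactive
o3: d²=8 ≤ ρ²=63; F_rep = 33·(-2,2)/8² = (-1.0312,1.0312)
F = F_att + ΣF_rep = (-5.5312,12.5156)
Δp = p'−p = (-0.5531,1.2516); α = Δx/Fx = (-177/320) / (-177/32) = 1/10
check: Δy/Fy = (801/640) / (801/64) = 1/10 ✓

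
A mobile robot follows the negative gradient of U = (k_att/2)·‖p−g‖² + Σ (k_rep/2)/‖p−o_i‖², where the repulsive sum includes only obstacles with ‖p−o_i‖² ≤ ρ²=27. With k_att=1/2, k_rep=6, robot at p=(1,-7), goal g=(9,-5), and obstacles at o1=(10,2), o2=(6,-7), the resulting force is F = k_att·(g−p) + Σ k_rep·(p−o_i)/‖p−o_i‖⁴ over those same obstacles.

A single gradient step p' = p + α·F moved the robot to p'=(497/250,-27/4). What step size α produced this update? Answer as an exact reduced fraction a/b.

α = 1/4

F_att = 1/2·(g−p) = 1/2·(8,2) = (4.0000,1.0000)
o1: d²=162 > ρ²=27 → inactive
o2: d²=25 ≤ ρ²=27; F_rep = 6·(-5,0)/25² = (-0.0480,0.0000)
F = F_att + ΣF_rep = (3.9520,1.0000)
Δp = p'−p = (0.9880,0.2500); α = Δx/Fx = (247/250) / (494/125) = 1/4
check: Δy/Fy = (1/4) / (1) = 1/4 ✓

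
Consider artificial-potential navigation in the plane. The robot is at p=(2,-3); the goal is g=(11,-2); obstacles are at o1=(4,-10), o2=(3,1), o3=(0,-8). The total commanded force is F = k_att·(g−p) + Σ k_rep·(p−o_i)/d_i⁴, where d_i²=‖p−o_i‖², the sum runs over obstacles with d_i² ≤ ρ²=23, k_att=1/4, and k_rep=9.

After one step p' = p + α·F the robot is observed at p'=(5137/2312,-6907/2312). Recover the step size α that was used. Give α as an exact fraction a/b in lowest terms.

F_att = 1/4·(g−p) = 1/4·(9,1) = (2.2500,0.2500)
o1: d²=53 > ρ²=23 → inactive
o2: d²=17 ≤ ρ²=23; F_rep = 9·(-1,-4)/17² = (-0.0311,-0.1246)
o3: d²=29 > ρ²=23 → inactive
F = F_att + ΣF_rep = (2.2189,0.1254)
Δp = p'−p = (0.2219,0.0125); α = Δx/Fx = (513/2312) / (2565/1156) = 1/10
check: Δy/Fy = (29/2312) / (145/1156) = 1/10 ✓

α = 1/10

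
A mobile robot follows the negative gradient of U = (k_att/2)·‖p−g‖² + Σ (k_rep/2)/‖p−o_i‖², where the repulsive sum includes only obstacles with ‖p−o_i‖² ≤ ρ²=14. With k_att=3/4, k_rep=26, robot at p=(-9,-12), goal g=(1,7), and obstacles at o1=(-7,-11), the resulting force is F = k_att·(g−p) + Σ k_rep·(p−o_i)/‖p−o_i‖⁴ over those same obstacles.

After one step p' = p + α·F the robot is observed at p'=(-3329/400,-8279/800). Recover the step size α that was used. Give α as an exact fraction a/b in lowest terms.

α = 1/8

F_att = 3/4·(g−p) = 3/4·(10,19) = (7.5000,14.2500)
o1: d²=5 ≤ ρ²=14; F_rep = 26·(-2,-1)/5² = (-2.0800,-1.0400)
F = F_att + ΣF_rep = (5.4200,13.2100)
Δp = p'−p = (0.6775,1.6513); α = Δx/Fx = (271/400) / (271/50) = 1/8
check: Δy/Fy = (1321/800) / (1321/100) = 1/8 ✓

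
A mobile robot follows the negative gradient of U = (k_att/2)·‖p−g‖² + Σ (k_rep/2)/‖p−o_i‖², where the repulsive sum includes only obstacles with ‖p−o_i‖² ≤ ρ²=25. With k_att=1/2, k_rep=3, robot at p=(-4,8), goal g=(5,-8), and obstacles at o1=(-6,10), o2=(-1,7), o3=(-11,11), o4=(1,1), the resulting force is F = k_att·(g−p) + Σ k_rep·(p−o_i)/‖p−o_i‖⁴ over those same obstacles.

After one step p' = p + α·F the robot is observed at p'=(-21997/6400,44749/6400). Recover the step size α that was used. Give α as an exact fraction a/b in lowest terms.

F_att = 1/2·(g−p) = 1/2·(9,-16) = (4.5000,-8.0000)
o1: d²=8 ≤ ρ²=25; F_rep = 3·(2,-2)/8² = (0.0938,-0.0938)
o2: d²=10 ≤ ρ²=25; F_rep = 3·(-3,1)/10² = (-0.0900,0.0300)
o3: d²=58 > ρ²=25 → inactive
o4: d²=74 > ρ²=25 → inactive
F = F_att + ΣF_rep = (4.5038,-8.0638)
Δp = p'−p = (0.5630,-1.0080); α = Δx/Fx = (3603/6400) / (3603/800) = 1/8
check: Δy/Fy = (-6451/6400) / (-6451/800) = 1/8 ✓

α = 1/8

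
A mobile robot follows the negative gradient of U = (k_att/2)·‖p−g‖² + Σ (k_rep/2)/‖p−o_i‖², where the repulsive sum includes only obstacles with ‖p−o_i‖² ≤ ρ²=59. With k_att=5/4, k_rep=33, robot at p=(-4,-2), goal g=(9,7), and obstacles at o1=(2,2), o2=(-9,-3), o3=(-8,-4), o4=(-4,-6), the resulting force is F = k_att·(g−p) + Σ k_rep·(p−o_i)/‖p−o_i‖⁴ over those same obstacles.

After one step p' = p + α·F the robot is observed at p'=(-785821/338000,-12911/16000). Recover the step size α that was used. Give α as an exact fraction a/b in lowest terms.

F_att = 5/4·(g−p) = 5/4·(13,9) = (16.2500,11.2500)
o1: d²=52 ≤ ρ²=59; F_rep = 33·(-6,-4)/52² = (-0.0732,-0.0488)
o2: d²=26 ≤ ρ²=59; F_rep = 33·(5,1)/26² = (0.2441,0.0488)
o3: d²=20 ≤ ρ²=59; F_rep = 33·(4,2)/20² = (0.3300,0.1650)
o4: d²=16 ≤ ρ²=59; F_rep = 33·(0,4)/16² = (0.0000,0.5156)
F = F_att + ΣF_rep = (16.7509,11.9306)
Δp = p'−p = (1.6751,1.1931); α = Δx/Fx = (566179/338000) / (566179/33800) = 1/10
check: Δy/Fy = (19089/16000) / (19089/1600) = 1/10 ✓

α = 1/10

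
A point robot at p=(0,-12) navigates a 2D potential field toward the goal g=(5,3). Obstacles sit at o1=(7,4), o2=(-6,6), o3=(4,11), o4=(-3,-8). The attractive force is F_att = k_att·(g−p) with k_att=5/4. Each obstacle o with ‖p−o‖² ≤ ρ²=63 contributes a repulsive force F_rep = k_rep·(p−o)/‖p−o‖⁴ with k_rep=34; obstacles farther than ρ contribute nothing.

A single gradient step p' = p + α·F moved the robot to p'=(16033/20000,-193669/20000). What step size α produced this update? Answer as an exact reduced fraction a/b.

F_att = 5/4·(g−p) = 5/4·(5,15) = (6.2500,18.7500)
o1: d²=305 > ρ²=63 → inactive
o2: d²=360 > ρ²=63 → inactive
o3: d²=545 > ρ²=63 → inactive
o4: d²=25 ≤ ρ²=63; F_rep = 34·(3,-4)/25² = (0.1632,-0.2176)
F = F_att + ΣF_rep = (6.4132,18.5324)
Δp = p'−p = (0.8016,2.3165); α = Δx/Fx = (16033/20000) / (16033/2500) = 1/8
check: Δy/Fy = (46331/20000) / (46331/2500) = 1/8 ✓

α = 1/8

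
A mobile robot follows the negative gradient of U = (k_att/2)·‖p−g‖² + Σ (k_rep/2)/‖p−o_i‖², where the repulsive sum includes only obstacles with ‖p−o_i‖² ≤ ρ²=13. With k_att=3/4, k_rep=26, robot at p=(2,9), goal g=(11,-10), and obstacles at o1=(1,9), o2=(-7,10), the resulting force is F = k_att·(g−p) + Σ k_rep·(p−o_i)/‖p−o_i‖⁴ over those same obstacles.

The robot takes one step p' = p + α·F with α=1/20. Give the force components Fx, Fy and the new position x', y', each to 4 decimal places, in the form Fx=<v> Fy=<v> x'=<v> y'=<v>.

F_att = 3/4·(g−p) = 3/4·(9,-19) = (6.7500,-14.2500)
o1: d²=1 ≤ ρ²=13; F_rep = 26·(1,0)/1² = (26.0000,0.0000)
o2: d²=82 > ρ²=13 → inactive
F = F_att + ΣF_rep = (32.7500,-14.2500)
p' = p + 1/20·F = (3.6375,8.2875)

Fx=32.7500 Fy=-14.2500 x'=3.6375 y'=8.2875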